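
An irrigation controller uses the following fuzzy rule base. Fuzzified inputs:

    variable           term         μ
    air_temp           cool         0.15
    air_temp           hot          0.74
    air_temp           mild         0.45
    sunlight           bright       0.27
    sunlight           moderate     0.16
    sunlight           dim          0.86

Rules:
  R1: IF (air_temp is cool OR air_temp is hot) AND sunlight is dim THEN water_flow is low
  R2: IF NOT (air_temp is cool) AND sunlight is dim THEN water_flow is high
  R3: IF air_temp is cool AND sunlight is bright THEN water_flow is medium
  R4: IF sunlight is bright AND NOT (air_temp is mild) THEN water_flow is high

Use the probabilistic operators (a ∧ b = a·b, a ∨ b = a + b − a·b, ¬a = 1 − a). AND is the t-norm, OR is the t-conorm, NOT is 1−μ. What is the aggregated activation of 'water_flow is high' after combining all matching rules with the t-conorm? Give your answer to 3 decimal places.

R1: (cool=0.15 OR hot=0.74) = 0.7790; AND[a·b] with dim=0.86 → w = 0.6699
R2: ¬cool=1−0.15=0.85, dim=0.86; AND[a·b] → w = 0.7310
R3: cool=0.15, bright=0.27; AND[a·b] → w = 0.0405
R4: bright=0.27, ¬mild=1−0.45=0.55; AND[a·b] → w = 0.1485
Rules with consequent 'high': {R2, R4} → strengths 0.7310, 0.1485
Aggregate via t-conorm [a + b − a·b]: 0.7709

0.771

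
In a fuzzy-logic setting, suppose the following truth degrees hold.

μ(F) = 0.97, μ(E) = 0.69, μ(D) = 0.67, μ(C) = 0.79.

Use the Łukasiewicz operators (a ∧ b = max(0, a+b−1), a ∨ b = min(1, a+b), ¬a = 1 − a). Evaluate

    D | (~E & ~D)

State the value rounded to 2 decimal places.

~E = 1 − 0.69 = 0.31
~D = 1 − 0.67 = 0.33
~E & ~D = max(0, a+b−1) on (0.31, 0.33) = 0.00
D | (~E & ~D) = min(1, a+b) on (0.67, 0.00) = 0.67

0.67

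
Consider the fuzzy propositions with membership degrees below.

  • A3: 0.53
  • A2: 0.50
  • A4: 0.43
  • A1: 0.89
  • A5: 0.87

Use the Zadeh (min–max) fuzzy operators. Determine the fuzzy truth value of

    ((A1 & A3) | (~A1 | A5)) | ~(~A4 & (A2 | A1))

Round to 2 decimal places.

0.87

A1 & A3 = min(a, b) on (0.89, 0.53) = 0.53
~A1 = 1 − 0.89 = 0.11
~A1 | A5 = max(a, b) on (0.11, 0.87) = 0.87
(A1 & A3) | (~A1 | A5) = max(a, b) on (0.53, 0.87) = 0.87
~A4 = 1 − 0.43 = 0.57
A2 | A1 = max(a, b) on (0.50, 0.89) = 0.89
~A4 & (A2 | A1) = min(a, b) on (0.57, 0.89) = 0.57
~(~A4 & (A2 | A1)) = 1 − 0.57 = 0.43
((A1 & A3) | (~A1 | A5)) | ~(~A4 & (A2 | A1)) = max(a, b) on (0.87, 0.43) = 0.87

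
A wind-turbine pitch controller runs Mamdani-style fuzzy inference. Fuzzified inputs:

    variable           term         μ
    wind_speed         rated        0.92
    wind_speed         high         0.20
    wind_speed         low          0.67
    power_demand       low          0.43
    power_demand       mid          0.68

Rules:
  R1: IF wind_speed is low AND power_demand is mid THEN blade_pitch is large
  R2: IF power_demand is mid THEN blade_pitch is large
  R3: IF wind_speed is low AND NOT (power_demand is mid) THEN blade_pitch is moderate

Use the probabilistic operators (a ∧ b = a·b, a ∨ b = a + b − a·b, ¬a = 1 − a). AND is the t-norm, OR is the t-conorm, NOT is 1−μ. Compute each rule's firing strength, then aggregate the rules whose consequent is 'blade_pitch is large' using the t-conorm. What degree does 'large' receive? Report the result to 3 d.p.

R1: low=0.67, mid=0.68; AND[a·b] → w = 0.4556
R2: mid=0.68 → w = 0.6800
R3: low=0.67, ¬mid=1−0.68=0.32; AND[a·b] → w = 0.2144
Rules with consequent 'large': {R1, R2} → strengths 0.4556, 0.6800
Aggregate via t-conorm [a + b − a·b]: 0.8258

0.826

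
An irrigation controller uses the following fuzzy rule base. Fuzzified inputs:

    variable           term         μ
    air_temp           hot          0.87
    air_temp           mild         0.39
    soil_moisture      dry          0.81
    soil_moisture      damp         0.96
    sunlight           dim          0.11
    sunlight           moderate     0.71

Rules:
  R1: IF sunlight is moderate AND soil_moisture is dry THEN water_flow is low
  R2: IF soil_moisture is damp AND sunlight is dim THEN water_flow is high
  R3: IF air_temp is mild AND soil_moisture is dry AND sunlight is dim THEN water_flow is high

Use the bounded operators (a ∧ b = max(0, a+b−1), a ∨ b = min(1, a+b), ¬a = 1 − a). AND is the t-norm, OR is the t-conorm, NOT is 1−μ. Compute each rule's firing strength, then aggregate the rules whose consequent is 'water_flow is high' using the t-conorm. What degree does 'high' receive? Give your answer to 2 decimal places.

0.07

R1: moderate=0.71, dry=0.81; AND[max(0, a+b−1)] → w = 0.52
R2: damp=0.96, dim=0.11; AND[max(0, a+b−1)] → w = 0.07
R3: mild=0.39, dry=0.81, dim=0.11; AND[max(0, a+b−1)] → w = 0.00
Rules with consequent 'high': {R2, R3} → strengths 0.07, 0.00
Aggregate via t-conorm [min(1, a+b)]: 0.07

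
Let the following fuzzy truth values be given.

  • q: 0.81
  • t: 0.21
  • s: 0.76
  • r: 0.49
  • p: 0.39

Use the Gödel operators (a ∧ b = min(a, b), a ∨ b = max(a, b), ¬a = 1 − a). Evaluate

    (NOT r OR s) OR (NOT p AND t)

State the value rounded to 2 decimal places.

0.76

NOT r = 1 − 0.49 = 0.51
NOT r OR s = max(a, b) on (0.51, 0.76) = 0.76
NOT p = 1 − 0.39 = 0.61
NOT p AND t = min(a, b) on (0.61, 0.21) = 0.21
(NOT r OR s) OR (NOT p AND t) = max(a, b) on (0.76, 0.21) = 0.76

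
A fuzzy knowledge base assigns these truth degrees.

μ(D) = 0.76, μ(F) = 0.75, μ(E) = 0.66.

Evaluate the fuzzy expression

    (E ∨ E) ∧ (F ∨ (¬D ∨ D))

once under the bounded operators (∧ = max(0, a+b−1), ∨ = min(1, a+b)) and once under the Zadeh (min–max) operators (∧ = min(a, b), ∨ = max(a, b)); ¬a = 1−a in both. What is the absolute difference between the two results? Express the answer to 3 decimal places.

0.340

Under bounded:
  E ∨ E = min(1, a+b) on (0.66, 0.66) = 1.00
  ¬D = 1 − 0.76 = 0.24
  ¬D ∨ D = min(1, a+b) on (0.24, 0.76) = 1.00
  F ∨ (¬D ∨ D) = min(1, a+b) on (0.75, 1.00) = 1.00
  (E ∨ E) ∧ (F ∨ (¬D ∨ D)) = max(0, a+b−1) on (1.00, 1.00) = 1.00
  → value = 1.0000
Under Zadeh (min–max):
  E ∨ E = max(a, b) on (0.66, 0.66) = 0.66
  ¬D = 1 − 0.76 = 0.24
  ¬D ∨ D = max(a, b) on (0.24, 0.76) = 0.76
  F ∨ (¬D ∨ D) = max(a, b) on (0.75, 0.76) = 0.76
  (E ∨ E) ∧ (F ∨ (¬D ∨ D)) = min(a, b) on (0.66, 0.76) = 0.66
  → value = 0.6600
|1.0000 − 0.6600| = 0.340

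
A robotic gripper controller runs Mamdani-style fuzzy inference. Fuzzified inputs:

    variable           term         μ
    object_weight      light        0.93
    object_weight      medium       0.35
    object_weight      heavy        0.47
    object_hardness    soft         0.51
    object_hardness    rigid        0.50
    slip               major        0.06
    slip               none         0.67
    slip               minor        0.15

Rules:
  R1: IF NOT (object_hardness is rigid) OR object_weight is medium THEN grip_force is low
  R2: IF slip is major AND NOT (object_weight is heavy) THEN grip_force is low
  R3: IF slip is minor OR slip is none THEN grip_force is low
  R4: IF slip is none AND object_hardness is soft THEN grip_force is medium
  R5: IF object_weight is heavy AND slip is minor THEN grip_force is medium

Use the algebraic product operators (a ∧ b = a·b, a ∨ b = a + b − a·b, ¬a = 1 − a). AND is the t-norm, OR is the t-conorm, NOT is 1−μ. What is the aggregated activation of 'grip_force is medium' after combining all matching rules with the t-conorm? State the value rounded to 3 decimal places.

R1: ¬rigid=1−0.50=0.50, medium=0.35; OR[a + b − a·b] → w = 0.6750
R2: major=0.06, ¬heavy=1−0.47=0.53; AND[a·b] → w = 0.0318
R3: minor=0.15, none=0.67; OR[a + b − a·b] → w = 0.7195
R4: none=0.67, soft=0.51; AND[a·b] → w = 0.3417
R5: heavy=0.47, minor=0.15; AND[a·b] → w = 0.0705
Rules with consequent 'medium': {R4, R5} → strengths 0.3417, 0.0705
Aggregate via t-conorm [a + b − a·b]: 0.3881

0.388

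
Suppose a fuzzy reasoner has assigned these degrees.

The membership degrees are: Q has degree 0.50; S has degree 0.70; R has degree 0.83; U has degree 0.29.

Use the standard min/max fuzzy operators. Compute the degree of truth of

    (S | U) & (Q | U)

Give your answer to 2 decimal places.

0.50

S | U = max(a, b) on (0.70, 0.29) = 0.70
Q | U = max(a, b) on (0.50, 0.29) = 0.50
(S | U) & (Q | U) = min(a, b) on (0.70, 0.50) = 0.50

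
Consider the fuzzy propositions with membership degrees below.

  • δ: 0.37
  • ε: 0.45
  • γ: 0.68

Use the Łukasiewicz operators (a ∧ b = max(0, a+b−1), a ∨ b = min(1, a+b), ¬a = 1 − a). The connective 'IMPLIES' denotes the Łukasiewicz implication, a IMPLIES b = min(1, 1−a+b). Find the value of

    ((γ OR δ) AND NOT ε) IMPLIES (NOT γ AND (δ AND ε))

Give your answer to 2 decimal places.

γ OR δ = min(1, a+b) on (0.68, 0.37) = 1.00
NOT ε = 1 − 0.45 = 0.55
(γ OR δ) AND NOT ε = max(0, a+b−1) on (1.00, 0.55) = 0.55
NOT γ = 1 − 0.68 = 0.32
δ AND ε = max(0, a+b−1) on (0.37, 0.45) = 0.00
NOT γ AND (δ AND ε) = max(0, a+b−1) on (0.32, 0.00) = 0.00
((γ OR δ) AND NOT ε) IMPLIES (NOT γ AND (δ AND ε))  [Łukasiewicz: min(1, 1−a+b)] with a=0.55, b=0.00 → 0.45

0.45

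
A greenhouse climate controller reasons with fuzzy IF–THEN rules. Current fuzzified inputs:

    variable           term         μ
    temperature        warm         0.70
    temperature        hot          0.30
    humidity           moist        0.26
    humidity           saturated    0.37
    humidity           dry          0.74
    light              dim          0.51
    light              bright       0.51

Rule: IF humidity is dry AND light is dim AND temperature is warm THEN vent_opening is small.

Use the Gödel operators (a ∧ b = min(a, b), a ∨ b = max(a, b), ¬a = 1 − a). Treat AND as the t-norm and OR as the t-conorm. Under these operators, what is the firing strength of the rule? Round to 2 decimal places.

0.51

firing strength: dry=0.74, dim=0.51, warm=0.70; AND[min(a, b)] → w = 0.51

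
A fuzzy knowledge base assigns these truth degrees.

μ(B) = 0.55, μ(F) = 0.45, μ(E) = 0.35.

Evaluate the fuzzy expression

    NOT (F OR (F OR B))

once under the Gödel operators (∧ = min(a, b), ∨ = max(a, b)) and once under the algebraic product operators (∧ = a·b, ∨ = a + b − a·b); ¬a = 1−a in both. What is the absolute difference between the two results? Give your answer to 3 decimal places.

0.314

Under Gödel:
  F OR B = max(a, b) on (0.45, 0.55) = 0.55
  F OR (F OR B) = max(a, b) on (0.45, 0.55) = 0.55
  NOT (F OR (F OR B)) = 1 − 0.55 = 0.45
  → value = 0.4500
Under algebraic product:
  F OR B = a + b − a·b on (0.4500, 0.5500) = 0.7525
  F OR (F OR B) = a + b − a·b on (0.4500, 0.7525) = 0.8639
  NOT (F OR (F OR B)) = 1 − 0.8639 = 0.1361
  → value = 0.1361
|0.4500 − 0.1361| = 0.314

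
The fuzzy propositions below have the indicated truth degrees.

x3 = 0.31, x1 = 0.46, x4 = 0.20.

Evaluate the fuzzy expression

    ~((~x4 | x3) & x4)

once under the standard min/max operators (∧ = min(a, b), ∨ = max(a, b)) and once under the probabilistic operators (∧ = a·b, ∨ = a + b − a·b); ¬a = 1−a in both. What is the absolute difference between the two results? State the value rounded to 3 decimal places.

Under standard min/max:
  ~x4 = 1 − 0.20 = 0.80
  ~x4 | x3 = max(a, b) on (0.80, 0.31) = 0.80
  (~x4 | x3) & x4 = min(a, b) on (0.80, 0.20) = 0.20
  ~((~x4 | x3) & x4) = 1 − 0.20 = 0.80
  → value = 0.8000
Under probabilistic:
  ~x4 = 1 − 0.2000 = 0.8000
  ~x4 | x3 = a + b − a·b on (0.8000, 0.3100) = 0.8620
  (~x4 | x3) & x4 = a·b on (0.8620, 0.2000) = 0.1724
  ~((~x4 | x3) & x4) = 1 − 0.1724 = 0.8276
  → value = 0.8276
|0.8000 − 0.8276| = 0.028

0.028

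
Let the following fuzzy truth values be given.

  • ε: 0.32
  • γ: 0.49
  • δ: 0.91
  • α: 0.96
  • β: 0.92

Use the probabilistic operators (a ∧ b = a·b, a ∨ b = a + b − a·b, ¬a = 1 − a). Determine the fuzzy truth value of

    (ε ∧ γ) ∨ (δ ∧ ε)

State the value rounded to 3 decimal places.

0.402

ε ∧ γ = a·b on (0.3200, 0.4900) = 0.1568
δ ∧ ε = a·b on (0.9100, 0.3200) = 0.2912
(ε ∧ γ) ∨ (δ ∧ ε) = a + b − a·b on (0.1568, 0.2912) = 0.4023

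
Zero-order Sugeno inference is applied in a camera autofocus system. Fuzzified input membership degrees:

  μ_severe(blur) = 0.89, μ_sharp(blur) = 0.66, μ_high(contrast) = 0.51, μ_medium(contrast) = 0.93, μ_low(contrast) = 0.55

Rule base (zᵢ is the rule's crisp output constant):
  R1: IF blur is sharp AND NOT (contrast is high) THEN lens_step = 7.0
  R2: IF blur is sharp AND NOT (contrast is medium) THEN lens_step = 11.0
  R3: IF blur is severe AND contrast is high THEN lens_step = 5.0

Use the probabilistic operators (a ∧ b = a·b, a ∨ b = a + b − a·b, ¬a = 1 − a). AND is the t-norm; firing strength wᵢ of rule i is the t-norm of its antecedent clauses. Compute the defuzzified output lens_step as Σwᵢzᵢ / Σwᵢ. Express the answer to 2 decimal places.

R1 (z=7.0): sharp=0.66, ¬high=1−0.51=0.49; AND[a·b] → w = 0.3234
R2 (z=11.0): sharp=0.66, ¬medium=1−0.93=0.07; AND[a·b] → w = 0.0462
R3 (z=5.0): severe=0.89, high=0.51; AND[a·b] → w = 0.4539
Weighted average = (0.3234·7.0 + 0.0462·11.0 + 0.4539·5.0) / (0.3234 + 0.0462 + 0.4539)
  = 5.0415 / 0.8235 = 6.12

6.12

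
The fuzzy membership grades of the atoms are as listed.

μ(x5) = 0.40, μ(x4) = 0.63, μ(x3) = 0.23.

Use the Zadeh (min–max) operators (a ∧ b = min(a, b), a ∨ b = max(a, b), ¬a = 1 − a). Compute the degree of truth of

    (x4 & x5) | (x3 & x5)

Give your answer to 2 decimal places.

x4 & x5 = min(a, b) on (0.63, 0.40) = 0.40
x3 & x5 = min(a, b) on (0.23, 0.40) = 0.23
(x4 & x5) | (x3 & x5) = max(a, b) on (0.40, 0.23) = 0.40

0.40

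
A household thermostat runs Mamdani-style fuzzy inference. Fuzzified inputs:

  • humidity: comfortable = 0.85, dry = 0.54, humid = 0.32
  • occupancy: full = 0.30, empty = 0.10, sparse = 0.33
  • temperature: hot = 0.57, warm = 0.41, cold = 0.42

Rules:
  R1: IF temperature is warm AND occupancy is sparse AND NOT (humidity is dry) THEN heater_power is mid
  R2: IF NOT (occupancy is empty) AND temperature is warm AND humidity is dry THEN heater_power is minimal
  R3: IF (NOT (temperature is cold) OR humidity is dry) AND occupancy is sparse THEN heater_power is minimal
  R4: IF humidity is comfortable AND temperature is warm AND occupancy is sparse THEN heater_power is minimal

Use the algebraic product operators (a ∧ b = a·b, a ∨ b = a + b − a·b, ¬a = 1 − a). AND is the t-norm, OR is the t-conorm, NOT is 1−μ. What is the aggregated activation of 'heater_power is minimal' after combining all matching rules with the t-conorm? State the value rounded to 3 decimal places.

0.480

R1: warm=0.41, sparse=0.33, ¬dry=1−0.54=0.46; AND[a·b] → w = 0.0622
R2: ¬empty=1−0.10=0.90, warm=0.41, dry=0.54; AND[a·b] → w = 0.1993
R3: (¬cold=1−0.42=0.58 OR dry=0.54) = 0.8068; AND[a·b] with sparse=0.33 → w = 0.2662
R4: comfortable=0.85, warm=0.41, sparse=0.33; AND[a·b] → w = 0.1150
Rules with consequent 'minimal': {R2, R3, R4} → strengths 0.1993, 0.2662, 0.1150
Aggregate via t-conorm [a + b − a·b]: 0.4800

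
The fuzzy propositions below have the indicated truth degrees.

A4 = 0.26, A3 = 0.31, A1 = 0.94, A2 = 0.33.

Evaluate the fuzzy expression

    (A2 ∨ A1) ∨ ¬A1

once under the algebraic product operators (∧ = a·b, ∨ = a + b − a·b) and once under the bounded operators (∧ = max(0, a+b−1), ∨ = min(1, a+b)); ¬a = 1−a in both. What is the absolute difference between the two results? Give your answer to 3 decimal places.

Under algebraic product:
  A2 ∨ A1 = a + b − a·b on (0.3300, 0.9400) = 0.9598
  ¬A1 = 1 − 0.9400 = 0.0600
  (A2 ∨ A1) ∨ ¬A1 = a + b − a·b on (0.9598, 0.0600) = 0.9622
  → value = 0.9622
Under bounded:
  A2 ∨ A1 = min(1, a+b) on (0.33, 0.94) = 1.00
  ¬A1 = 1 − 0.94 = 0.06
  (A2 ∨ A1) ∨ ¬A1 = min(1, a+b) on (1.00, 0.06) = 1.00
  → value = 1.0000
|0.9622 − 1.0000| = 0.038

0.038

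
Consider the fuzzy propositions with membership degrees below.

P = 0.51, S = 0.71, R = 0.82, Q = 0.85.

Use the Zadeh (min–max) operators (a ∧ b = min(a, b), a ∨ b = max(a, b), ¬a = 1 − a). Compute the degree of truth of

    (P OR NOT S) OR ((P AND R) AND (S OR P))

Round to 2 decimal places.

0.51

NOT S = 1 − 0.71 = 0.29
P OR NOT S = max(a, b) on (0.51, 0.29) = 0.51
P AND R = min(a, b) on (0.51, 0.82) = 0.51
S OR P = max(a, b) on (0.71, 0.51) = 0.71
(P AND R) AND (S OR P) = min(a, b) on (0.51, 0.71) = 0.51
(P OR NOT S) OR ((P AND R) AND (S OR P)) = max(a, b) on (0.51, 0.51) = 0.51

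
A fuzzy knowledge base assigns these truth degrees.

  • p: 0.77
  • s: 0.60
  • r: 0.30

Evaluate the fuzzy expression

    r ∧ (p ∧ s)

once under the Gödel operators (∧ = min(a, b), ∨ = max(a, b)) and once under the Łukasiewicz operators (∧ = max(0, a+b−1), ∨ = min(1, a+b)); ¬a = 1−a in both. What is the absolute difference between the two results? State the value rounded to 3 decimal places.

0.300

Under Gödel:
  p ∧ s = min(a, b) on (0.77, 0.60) = 0.60
  r ∧ (p ∧ s) = min(a, b) on (0.30, 0.60) = 0.30
  → value = 0.3000
Under Łukasiewicz:
  p ∧ s = max(0, a+b−1) on (0.77, 0.60) = 0.37
  r ∧ (p ∧ s) = max(0, a+b−1) on (0.30, 0.37) = 0.00
  → value = 0.0000
|0.3000 − 0.0000| = 0.300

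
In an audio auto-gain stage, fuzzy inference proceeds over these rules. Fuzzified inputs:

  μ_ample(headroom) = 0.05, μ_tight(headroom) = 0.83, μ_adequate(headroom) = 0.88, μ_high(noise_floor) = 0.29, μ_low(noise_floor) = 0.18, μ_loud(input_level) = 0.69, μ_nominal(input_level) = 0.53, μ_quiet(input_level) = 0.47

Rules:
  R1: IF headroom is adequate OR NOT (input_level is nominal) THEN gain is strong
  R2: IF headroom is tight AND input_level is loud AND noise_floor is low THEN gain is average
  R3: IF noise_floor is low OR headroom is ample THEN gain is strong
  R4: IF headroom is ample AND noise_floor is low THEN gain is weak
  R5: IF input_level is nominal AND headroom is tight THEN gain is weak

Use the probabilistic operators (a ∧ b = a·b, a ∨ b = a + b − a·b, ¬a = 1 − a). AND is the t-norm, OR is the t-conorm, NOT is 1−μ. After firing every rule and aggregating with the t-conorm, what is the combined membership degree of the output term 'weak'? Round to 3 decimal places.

R1: adequate=0.88, ¬nominal=1−0.53=0.47; OR[a + b − a·b] → w = 0.9364
R2: tight=0.83, loud=0.69, low=0.18; AND[a·b] → w = 0.1031
R3: low=0.18, ample=0.05; OR[a + b − a·b] → w = 0.2210
R4: ample=0.05, low=0.18; AND[a·b] → w = 0.0090
R5: nominal=0.53, tight=0.83; AND[a·b] → w = 0.4399
Rules with consequent 'weak': {R4, R5} → strengths 0.0090, 0.4399
Aggregate via t-conorm [a + b − a·b]: 0.4449

0.445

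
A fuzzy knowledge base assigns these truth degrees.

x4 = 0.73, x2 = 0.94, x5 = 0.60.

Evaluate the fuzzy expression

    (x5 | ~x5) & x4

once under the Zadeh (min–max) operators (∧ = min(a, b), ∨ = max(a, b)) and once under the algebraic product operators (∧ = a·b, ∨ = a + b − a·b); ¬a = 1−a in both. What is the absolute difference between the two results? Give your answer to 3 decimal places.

0.045

Under Zadeh (min–max):
  ~x5 = 1 − 0.60 = 0.40
  x5 | ~x5 = max(a, b) on (0.60, 0.40) = 0.60
  (x5 | ~x5) & x4 = min(a, b) on (0.60, 0.73) = 0.60
  → value = 0.6000
Under algebraic product:
  ~x5 = 1 − 0.6000 = 0.4000
  x5 | ~x5 = a + b − a·b on (0.6000, 0.4000) = 0.7600
  (x5 | ~x5) & x4 = a·b on (0.7600, 0.7300) = 0.5548
  → value = 0.5548
|0.6000 − 0.5548| = 0.045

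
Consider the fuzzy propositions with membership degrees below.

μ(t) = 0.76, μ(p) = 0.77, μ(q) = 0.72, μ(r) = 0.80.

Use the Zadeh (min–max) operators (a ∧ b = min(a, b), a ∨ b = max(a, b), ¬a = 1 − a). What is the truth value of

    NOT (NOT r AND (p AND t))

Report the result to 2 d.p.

NOT r = 1 − 0.80 = 0.20
p AND t = min(a, b) on (0.77, 0.76) = 0.76
NOT r AND (p AND t) = min(a, b) on (0.20, 0.76) = 0.20
NOT (NOT r AND (p AND t)) = 1 − 0.20 = 0.80

0.80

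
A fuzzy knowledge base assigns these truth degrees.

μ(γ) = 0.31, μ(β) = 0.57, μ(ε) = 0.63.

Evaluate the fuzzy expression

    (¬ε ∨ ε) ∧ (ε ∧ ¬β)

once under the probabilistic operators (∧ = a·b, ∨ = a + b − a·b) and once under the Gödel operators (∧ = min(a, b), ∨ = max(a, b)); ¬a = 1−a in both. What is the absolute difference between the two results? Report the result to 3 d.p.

Under probabilistic:
  ¬ε = 1 − 0.6300 = 0.3700
  ¬ε ∨ ε = a + b − a·b on (0.3700, 0.6300) = 0.7669
  ¬β = 1 − 0.5700 = 0.4300
  ε ∧ ¬β = a·b on (0.6300, 0.4300) = 0.2709
  (¬ε ∨ ε) ∧ (ε ∧ ¬β) = a·b on (0.7669, 0.2709) = 0.2078
  → value = 0.2078
Under Gödel:
  ¬ε = 1 − 0.63 = 0.37
  ¬ε ∨ ε = max(a, b) on (0.37, 0.63) = 0.63
  ¬β = 1 − 0.57 = 0.43
  ε ∧ ¬β = min(a, b) on (0.63, 0.43) = 0.43
  (¬ε ∨ ε) ∧ (ε ∧ ¬β) = min(a, b) on (0.63, 0.43) = 0.43
  → value = 0.4300
|0.2078 − 0.4300| = 0.222

0.222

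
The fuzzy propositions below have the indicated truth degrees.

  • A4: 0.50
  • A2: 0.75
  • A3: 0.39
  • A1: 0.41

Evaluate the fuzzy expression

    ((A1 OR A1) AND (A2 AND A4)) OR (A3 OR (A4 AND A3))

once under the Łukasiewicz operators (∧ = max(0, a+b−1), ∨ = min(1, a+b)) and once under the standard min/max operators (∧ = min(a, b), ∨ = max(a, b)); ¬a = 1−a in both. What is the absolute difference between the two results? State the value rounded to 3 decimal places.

0.050

Under Łukasiewicz:
  A1 OR A1 = min(1, a+b) on (0.41, 0.41) = 0.82
  A2 AND A4 = max(0, a+b−1) on (0.75, 0.50) = 0.25
  (A1 OR A1) AND (A2 AND A4) = max(0, a+b−1) on (0.82, 0.25) = 0.07
  A4 AND A3 = max(0, a+b−1) on (0.50, 0.39) = 0.00
  A3 OR (A4 AND A3) = min(1, a+b) on (0.39, 0.00) = 0.39
  ((A1 OR A1) AND (A2 AND A4)) OR (A3 OR (A4 AND A3)) = min(1, a+b) on (0.07, 0.39) = 0.46
  → value = 0.4600
Under standard min/max:
  A1 OR A1 = max(a, b) on (0.41, 0.41) = 0.41
  A2 AND A4 = min(a, b) on (0.75, 0.50) = 0.50
  (A1 OR A1) AND (A2 AND A4) = min(a, b) on (0.41, 0.50) = 0.41
  A4 AND A3 = min(a, b) on (0.50, 0.39) = 0.39
  A3 OR (A4 AND A3) = max(a, b) on (0.39, 0.39) = 0.39
  ((A1 OR A1) AND (A2 AND A4)) OR (A3 OR (A4 AND A3)) = max(a, b) on (0.41, 0.39) = 0.41
  → value = 0.4100
|0.4600 − 0.4100| = 0.050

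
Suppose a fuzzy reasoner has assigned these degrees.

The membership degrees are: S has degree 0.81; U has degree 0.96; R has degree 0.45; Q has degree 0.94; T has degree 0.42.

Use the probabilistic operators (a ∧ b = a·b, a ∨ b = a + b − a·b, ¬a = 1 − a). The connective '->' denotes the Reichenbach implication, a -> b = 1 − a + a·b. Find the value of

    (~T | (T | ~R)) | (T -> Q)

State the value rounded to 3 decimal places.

~T = 1 − 0.4200 = 0.5800
~R = 1 − 0.4500 = 0.5500
T | ~R = a + b − a·b on (0.4200, 0.5500) = 0.7390
~T | (T | ~R) = a + b − a·b on (0.5800, 0.7390) = 0.8904
T -> Q  [Reichenbach: 1 − a + a·b] with a=0.4200, b=0.9400 → 0.9748
(~T | (T | ~R)) | (T -> Q) = a + b − a·b on (0.8904, 0.9748) = 0.9972

0.997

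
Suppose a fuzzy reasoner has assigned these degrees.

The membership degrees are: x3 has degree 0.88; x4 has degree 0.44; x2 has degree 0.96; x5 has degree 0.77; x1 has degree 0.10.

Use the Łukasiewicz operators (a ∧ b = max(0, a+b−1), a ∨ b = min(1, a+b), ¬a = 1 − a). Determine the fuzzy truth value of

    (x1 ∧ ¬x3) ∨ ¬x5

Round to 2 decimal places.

¬x3 = 1 − 0.88 = 0.12
x1 ∧ ¬x3 = max(0, a+b−1) on (0.10, 0.12) = 0.00
¬x5 = 1 − 0.77 = 0.23
(x1 ∧ ¬x3) ∨ ¬x5 = min(1, a+b) on (0.00, 0.23) = 0.23

0.23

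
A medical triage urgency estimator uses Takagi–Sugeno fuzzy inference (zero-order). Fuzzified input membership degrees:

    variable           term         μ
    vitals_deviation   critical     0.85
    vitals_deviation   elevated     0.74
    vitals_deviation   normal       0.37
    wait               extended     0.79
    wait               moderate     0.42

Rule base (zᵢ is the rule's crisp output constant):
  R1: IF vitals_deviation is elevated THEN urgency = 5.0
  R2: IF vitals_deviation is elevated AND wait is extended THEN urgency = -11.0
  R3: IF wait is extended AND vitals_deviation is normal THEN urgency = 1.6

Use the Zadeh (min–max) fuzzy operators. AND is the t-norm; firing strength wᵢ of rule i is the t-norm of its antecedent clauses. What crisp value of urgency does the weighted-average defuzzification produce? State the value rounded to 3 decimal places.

R1 (z=5.0): elevated=0.74 → w = 0.74
R2 (z=-11.0): elevated=0.74, extended=0.79; AND[min(a, b)] → w = 0.74
R3 (z=1.6): extended=0.79, normal=0.37; AND[min(a, b)] → w = 0.37
Weighted average = (0.74·5.0 + 0.74·-11.0 + 0.37·1.6) / (0.74 + 0.74 + 0.37)
  = -3.8480 / 1.8500 = -2.080

-2.080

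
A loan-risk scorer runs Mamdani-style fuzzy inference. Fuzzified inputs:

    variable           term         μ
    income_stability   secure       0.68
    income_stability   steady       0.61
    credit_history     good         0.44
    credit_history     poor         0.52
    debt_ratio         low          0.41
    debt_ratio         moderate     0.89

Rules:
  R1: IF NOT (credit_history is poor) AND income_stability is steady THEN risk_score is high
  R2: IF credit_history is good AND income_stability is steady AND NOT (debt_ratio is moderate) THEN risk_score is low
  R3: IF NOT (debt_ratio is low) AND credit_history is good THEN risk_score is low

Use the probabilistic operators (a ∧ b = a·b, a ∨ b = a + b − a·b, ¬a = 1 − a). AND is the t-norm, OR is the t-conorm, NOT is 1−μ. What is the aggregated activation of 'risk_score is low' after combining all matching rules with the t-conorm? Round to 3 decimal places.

R1: ¬poor=1−0.52=0.48, steady=0.61; AND[a·b] → w = 0.2928
R2: good=0.44, steady=0.61, ¬moderate=1−0.89=0.11; AND[a·b] → w = 0.0295
R3: ¬low=1−0.41=0.59, good=0.44; AND[a·b] → w = 0.2596
Rules with consequent 'low': {R2, R3} → strengths 0.0295, 0.2596
Aggregate via t-conorm [a + b − a·b]: 0.2815

0.281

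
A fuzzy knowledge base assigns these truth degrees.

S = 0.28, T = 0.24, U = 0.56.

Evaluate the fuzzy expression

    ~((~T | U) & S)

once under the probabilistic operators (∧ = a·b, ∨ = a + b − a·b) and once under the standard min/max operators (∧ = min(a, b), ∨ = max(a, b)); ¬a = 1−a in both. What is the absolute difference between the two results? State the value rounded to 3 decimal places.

Under probabilistic:
  ~T = 1 − 0.2400 = 0.7600
  ~T | U = a + b − a·b on (0.7600, 0.5600) = 0.8944
  (~T | U) & S = a·b on (0.8944, 0.2800) = 0.2504
  ~((~T | U) & S) = 1 − 0.2504 = 0.7496
  → value = 0.7496
Under standard min/max:
  ~T = 1 − 0.24 = 0.76
  ~T | U = max(a, b) on (0.76, 0.56) = 0.76
  (~T | U) & S = min(a, b) on (0.76, 0.28) = 0.28
  ~((~T | U) & S) = 1 − 0.28 = 0.72
  → value = 0.7200
|0.7496 − 0.7200| = 0.030

0.030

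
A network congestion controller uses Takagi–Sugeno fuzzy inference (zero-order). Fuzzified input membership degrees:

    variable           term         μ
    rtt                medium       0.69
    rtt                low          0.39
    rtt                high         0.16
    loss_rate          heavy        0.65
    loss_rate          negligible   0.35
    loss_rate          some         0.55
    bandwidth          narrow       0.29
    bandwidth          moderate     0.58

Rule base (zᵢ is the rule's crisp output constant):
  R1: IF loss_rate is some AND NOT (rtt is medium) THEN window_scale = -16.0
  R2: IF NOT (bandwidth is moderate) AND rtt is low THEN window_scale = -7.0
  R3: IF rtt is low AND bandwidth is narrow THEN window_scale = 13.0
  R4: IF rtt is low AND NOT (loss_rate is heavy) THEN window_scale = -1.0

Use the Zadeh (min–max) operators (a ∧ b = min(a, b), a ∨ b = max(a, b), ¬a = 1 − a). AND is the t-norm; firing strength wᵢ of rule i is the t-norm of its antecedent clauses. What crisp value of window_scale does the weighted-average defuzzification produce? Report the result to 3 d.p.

-3.187

R1 (z=-16.0): some=0.55, ¬medium=1−0.69=0.31; AND[min(a, b)] → w = 0.31
R2 (z=-7.0): ¬moderate=1−0.58=0.42, low=0.39; AND[min(a, b)] → w = 0.39
R3 (z=13.0): low=0.39, narrow=0.29; AND[min(a, b)] → w = 0.29
R4 (z=-1.0): low=0.39, ¬heavy=1−0.65=0.35; AND[min(a, b)] → w = 0.35
Weighted average = (0.31·-16.0 + 0.39·-7.0 + 0.29·13.0 + 0.35·-1.0) / (0.31 + 0.39 + 0.29 + 0.35)
  = -4.2700 / 1.3400 = -3.187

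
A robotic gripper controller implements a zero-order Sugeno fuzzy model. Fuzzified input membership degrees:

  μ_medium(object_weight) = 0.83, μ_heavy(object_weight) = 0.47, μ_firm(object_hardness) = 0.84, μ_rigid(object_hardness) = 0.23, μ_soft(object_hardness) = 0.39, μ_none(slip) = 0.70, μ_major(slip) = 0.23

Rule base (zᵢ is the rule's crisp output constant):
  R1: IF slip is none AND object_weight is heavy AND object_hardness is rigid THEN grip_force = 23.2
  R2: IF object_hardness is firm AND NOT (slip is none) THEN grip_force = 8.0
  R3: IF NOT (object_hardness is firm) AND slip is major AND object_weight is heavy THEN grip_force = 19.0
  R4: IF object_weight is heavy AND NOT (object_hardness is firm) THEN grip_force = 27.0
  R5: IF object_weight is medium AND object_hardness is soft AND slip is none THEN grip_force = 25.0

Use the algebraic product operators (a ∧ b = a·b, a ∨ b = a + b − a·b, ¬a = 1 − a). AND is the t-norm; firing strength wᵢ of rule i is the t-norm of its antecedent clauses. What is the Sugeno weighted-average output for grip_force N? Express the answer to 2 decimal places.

18.24

R1 (z=23.2): none=0.70, heavy=0.47, rigid=0.23; AND[a·b] → w = 0.0757
R2 (z=8.0): firm=0.84, ¬none=1−0.70=0.30; AND[a·b] → w = 0.2520
R3 (z=19.0): ¬firm=1−0.84=0.16, major=0.23, heavy=0.47; AND[a·b] → w = 0.0173
R4 (z=27.0): heavy=0.47, ¬firm=1−0.84=0.16; AND[a·b] → w = 0.0752
R5 (z=25.0): medium=0.83, soft=0.39, none=0.70; AND[a·b] → w = 0.2266
Weighted average = (0.0757·23.2 + 0.2520·8.0 + 0.0173·19.0 + 0.0752·27.0 + 0.2266·25.0) / (0.0757 + 0.2520 + 0.0173 + 0.0752 + 0.2266)
  = 11.7953 / 0.6468 = 18.24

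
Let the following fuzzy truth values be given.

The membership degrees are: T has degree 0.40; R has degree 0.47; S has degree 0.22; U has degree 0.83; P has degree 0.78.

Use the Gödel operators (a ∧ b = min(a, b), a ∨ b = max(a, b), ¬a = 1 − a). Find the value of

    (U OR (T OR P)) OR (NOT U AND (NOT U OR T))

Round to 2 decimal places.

T OR P = max(a, b) on (0.40, 0.78) = 0.78
U OR (T OR P) = max(a, b) on (0.83, 0.78) = 0.83
NOT U = 1 − 0.83 = 0.17
NOT U = 1 − 0.83 = 0.17
NOT U OR T = max(a, b) on (0.17, 0.40) = 0.40
NOT U AND (NOT U OR T) = min(a, b) on (0.17, 0.40) = 0.17
(U OR (T OR P)) OR (NOT U AND (NOT U OR T)) = max(a, b) on (0.83, 0.17) = 0.83

0.83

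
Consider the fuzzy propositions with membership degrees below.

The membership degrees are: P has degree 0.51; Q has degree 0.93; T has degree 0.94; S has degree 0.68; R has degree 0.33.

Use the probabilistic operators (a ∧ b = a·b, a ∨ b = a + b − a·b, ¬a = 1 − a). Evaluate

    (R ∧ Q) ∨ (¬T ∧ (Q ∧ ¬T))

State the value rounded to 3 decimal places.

R ∧ Q = a·b on (0.3300, 0.9300) = 0.3069
¬T = 1 − 0.9400 = 0.0600
¬T = 1 − 0.9400 = 0.0600
Q ∧ ¬T = a·b on (0.9300, 0.0600) = 0.0558
¬T ∧ (Q ∧ ¬T) = a·b on (0.0600, 0.0558) = 0.0033
(R ∧ Q) ∨ (¬T ∧ (Q ∧ ¬T)) = a + b − a·b on (0.3069, 0.0033) = 0.3092

0.309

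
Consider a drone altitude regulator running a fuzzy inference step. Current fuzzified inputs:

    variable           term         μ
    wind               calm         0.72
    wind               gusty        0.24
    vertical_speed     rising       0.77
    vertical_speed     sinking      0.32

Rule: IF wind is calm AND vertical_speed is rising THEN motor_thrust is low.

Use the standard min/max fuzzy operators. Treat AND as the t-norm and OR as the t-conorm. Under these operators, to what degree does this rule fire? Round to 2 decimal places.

firing strength: calm=0.72, rising=0.77; AND[min(a, b)] → w = 0.72

0.72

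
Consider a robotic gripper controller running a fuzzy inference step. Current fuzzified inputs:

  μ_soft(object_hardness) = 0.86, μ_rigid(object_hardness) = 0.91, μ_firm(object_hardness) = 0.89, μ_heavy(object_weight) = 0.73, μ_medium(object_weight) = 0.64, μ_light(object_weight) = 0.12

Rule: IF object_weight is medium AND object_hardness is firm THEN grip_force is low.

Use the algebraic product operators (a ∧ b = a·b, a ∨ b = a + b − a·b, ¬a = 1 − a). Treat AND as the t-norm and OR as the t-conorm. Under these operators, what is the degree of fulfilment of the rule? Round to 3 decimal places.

0.570

firing strength: medium=0.64, firm=0.89; AND[a·b] → w = 0.5696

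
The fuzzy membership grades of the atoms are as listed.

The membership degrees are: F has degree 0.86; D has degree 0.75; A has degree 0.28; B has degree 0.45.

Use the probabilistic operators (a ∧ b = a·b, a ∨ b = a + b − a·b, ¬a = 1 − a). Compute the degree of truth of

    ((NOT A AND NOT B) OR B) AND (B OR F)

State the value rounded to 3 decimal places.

0.616

NOT A = 1 − 0.2800 = 0.7200
NOT B = 1 − 0.4500 = 0.5500
NOT A AND NOT B = a·b on (0.7200, 0.5500) = 0.3960
(NOT A AND NOT B) OR B = a + b − a·b on (0.3960, 0.4500) = 0.6678
B OR F = a + b − a·b on (0.4500, 0.8600) = 0.9230
((NOT A AND NOT B) OR B) AND (B OR F) = a·b on (0.6678, 0.9230) = 0.6164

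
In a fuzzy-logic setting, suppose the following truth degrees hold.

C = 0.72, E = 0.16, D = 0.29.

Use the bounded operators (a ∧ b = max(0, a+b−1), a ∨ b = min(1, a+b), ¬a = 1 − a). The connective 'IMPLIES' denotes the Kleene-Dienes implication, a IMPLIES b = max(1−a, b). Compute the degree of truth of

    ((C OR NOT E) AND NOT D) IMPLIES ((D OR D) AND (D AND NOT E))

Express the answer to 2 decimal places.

NOT E = 1 − 0.16 = 0.84
C OR NOT E = min(1, a+b) on (0.72, 0.84) = 1.00
NOT D = 1 − 0.29 = 0.71
(C OR NOT E) AND NOT D = max(0, a+b−1) on (1.00, 0.71) = 0.71
D OR D = min(1, a+b) on (0.29, 0.29) = 0.58
NOT E = 1 − 0.16 = 0.84
D AND NOT E = max(0, a+b−1) on (0.29, 0.84) = 0.13
(D OR D) AND (D AND NOT E) = max(0, a+b−1) on (0.58, 0.13) = 0.00
((C OR NOT E) AND NOT D) IMPLIES ((D OR D) AND (D AND NOT E))  [Kleene-Dienes: max(1−a, b)] with a=0.71, b=0.00 → 0.29

0.29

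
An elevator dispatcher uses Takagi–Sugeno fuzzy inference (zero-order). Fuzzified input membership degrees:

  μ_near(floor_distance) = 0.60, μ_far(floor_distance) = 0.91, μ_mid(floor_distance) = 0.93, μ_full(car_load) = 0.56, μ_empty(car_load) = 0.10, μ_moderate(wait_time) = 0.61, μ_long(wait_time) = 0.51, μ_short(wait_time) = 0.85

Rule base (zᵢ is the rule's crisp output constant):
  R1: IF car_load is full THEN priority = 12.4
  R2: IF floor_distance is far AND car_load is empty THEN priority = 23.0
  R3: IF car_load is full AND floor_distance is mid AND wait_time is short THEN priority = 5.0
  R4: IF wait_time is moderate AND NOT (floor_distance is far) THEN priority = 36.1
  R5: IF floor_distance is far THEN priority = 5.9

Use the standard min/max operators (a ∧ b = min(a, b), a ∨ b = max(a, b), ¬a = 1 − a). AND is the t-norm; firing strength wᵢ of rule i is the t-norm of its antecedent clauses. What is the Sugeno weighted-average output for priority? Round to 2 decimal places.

9.31

R1 (z=12.4): full=0.56 → w = 0.56
R2 (z=23.0): far=0.91, empty=0.10; AND[min(a, b)] → w = 0.10
R3 (z=5.0): full=0.56, mid=0.93, short=0.85; AND[min(a, b)] → w = 0.56
R4 (z=36.1): moderate=0.61, ¬far=1−0.91=0.09; AND[min(a, b)] → w = 0.09
R5 (z=5.9): far=0.91 → w = 0.91
Weighted average = (0.56·12.4 + 0.10·23.0 + 0.56·5.0 + 0.09·36.1 + 0.91·5.9) / (0.56 + 0.10 + 0.56 + 0.09 + 0.91)
  = 20.6620 / 2.2200 = 9.31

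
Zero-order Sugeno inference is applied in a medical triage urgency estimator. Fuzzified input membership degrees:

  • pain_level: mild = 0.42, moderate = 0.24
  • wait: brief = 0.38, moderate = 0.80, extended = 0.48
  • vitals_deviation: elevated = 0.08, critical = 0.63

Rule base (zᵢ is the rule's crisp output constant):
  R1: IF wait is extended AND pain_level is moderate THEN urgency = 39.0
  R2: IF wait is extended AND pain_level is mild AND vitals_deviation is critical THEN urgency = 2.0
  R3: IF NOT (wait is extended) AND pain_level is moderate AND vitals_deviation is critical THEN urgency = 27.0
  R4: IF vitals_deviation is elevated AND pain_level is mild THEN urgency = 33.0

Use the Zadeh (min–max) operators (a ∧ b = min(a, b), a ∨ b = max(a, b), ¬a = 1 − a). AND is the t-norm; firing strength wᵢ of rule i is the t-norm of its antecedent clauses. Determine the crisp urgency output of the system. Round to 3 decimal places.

19.714

R1 (z=39.0): extended=0.48, moderate=0.24; AND[min(a, b)] → w = 0.24
R2 (z=2.0): extended=0.48, mild=0.42, critical=0.63; AND[min(a, b)] → w = 0.42
R3 (z=27.0): ¬extended=1−0.48=0.52, moderate=0.24, critical=0.63; AND[min(a, b)] → w = 0.24
R4 (z=33.0): elevated=0.08, mild=0.42; AND[min(a, b)] → w = 0.08
Weighted average = (0.24·39.0 + 0.42·2.0 + 0.24·27.0 + 0.08·33.0) / (0.24 + 0.42 + 0.24 + 0.08)
  = 19.3200 / 0.9800 = 19.714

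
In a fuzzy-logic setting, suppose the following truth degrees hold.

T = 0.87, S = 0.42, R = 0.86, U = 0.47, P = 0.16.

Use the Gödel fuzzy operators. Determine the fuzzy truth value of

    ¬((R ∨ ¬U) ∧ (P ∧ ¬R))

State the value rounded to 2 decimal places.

¬U = 1 − 0.47 = 0.53
R ∨ ¬U = max(a, b) on (0.86, 0.53) = 0.86
¬R = 1 − 0.86 = 0.14
P ∧ ¬R = min(a, b) on (0.16, 0.14) = 0.14
(R ∨ ¬U) ∧ (P ∧ ¬R) = min(a, b) on (0.86, 0.14) = 0.14
¬((R ∨ ¬U) ∧ (P ∧ ¬R)) = 1 − 0.14 = 0.86

0.86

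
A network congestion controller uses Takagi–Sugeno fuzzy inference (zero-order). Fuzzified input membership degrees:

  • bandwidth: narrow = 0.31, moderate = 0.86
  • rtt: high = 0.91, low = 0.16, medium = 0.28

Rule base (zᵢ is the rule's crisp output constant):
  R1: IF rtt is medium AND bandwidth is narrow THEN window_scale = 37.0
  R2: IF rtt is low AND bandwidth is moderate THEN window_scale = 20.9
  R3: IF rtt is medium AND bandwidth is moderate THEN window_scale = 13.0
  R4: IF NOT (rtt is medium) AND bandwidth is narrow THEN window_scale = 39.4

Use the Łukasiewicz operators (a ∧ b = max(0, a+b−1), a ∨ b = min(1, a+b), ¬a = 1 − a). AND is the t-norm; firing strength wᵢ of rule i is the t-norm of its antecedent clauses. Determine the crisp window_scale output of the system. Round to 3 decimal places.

R1 (z=37.0): medium=0.28, narrow=0.31; AND[max(0, a+b−1)] → w = 0.00
R2 (z=20.9): low=0.16, moderate=0.86; AND[max(0, a+b−1)] → w = 0.02
R3 (z=13.0): medium=0.28, moderate=0.86; AND[max(0, a+b−1)] → w = 0.14
R4 (z=39.4): ¬medium=1−0.28=0.72, narrow=0.31; AND[max(0, a+b−1)] → w = 0.03
Weighted average = (0.00·37.0 + 0.02·20.9 + 0.14·13.0 + 0.03·39.4) / (0.00 + 0.02 + 0.14 + 0.03)
  = 3.4200 / 0.1900 = 18.000

18.000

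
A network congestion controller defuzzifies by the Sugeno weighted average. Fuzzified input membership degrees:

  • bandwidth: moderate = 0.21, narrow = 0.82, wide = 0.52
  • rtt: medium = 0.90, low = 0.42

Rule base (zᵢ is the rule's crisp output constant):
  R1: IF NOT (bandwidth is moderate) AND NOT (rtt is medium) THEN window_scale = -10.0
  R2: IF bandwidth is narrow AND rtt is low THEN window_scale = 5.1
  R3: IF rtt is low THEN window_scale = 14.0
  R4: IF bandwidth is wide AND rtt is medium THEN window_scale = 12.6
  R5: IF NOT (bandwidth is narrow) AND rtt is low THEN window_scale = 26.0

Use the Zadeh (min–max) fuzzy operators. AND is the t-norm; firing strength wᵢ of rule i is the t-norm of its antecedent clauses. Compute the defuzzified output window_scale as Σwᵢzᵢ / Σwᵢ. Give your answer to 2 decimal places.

11.13

R1 (z=-10.0): ¬moderate=1−0.21=0.79, ¬medium=1−0.90=0.10; AND[min(a, b)] → w = 0.10
R2 (z=5.1): narrow=0.82, low=0.42; AND[min(a, b)] → w = 0.42
R3 (z=14.0): low=0.42 → w = 0.42
R4 (z=12.6): wide=0.52, medium=0.90; AND[min(a, b)] → w = 0.52
R5 (z=26.0): ¬narrow=1−0.82=0.18, low=0.42; AND[min(a, b)] → w = 0.18
Weighted average = (0.10·-10.0 + 0.42·5.1 + 0.42·14.0 + 0.52·12.6 + 0.18·26.0) / (0.10 + 0.42 + 0.42 + 0.52 + 0.18)
  = 18.2540 / 1.6400 = 11.13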